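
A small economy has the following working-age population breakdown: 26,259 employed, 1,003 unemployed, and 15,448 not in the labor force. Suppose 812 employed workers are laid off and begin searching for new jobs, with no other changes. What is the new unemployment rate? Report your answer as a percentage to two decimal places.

Initially, labor force = 26,259 + 1,003 = 27,262, so u = 1,003/27,262 = 3.68%.
After the change, employed falls and unemployed rises by 812; labor force unchanged → E = 25,447, U = 1,815, labor force = 27,262.
New unemployment rate = 1,815 / 27,262 = 6.66%.

New unemployment rate ≈ 6.66%.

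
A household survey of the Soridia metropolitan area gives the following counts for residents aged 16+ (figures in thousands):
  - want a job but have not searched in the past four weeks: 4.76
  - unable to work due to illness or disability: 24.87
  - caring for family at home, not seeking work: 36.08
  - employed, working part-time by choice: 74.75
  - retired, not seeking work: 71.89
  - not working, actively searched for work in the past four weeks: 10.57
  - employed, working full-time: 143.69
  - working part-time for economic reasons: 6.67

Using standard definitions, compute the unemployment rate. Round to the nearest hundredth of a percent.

Unemployment rate ≈ 4.48%.

Employed = 74.75 + 143.69 + 6.67 = 225.11 thousand (anyone who worked, including part-time for economic reasons, counts as employed).
Unemployed = 10.57 thousand.
Labor force = 225.11 + 10.57 = 235.68 thousand.
Unemployment rate = 10.57 / 235.68 = 4.48%.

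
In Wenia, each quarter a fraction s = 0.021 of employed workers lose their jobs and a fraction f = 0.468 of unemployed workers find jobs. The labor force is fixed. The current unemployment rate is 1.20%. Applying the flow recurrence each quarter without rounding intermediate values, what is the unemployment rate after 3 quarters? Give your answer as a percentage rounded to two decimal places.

With a fixed labor force, u_{t+1} = u_t + s·(1−u_t) − f·u_t = u_t·(1−s−f) + s.
Here 1−s−f = 0.511 and s = 0.021.
u_1 = 0.012000 × 0.511 + 0.021 = 0.027132.
u_2 = 0.027132 × 0.511 + 0.021 = 0.034864.
u_3 = 0.034864 × 0.511 + 0.021 = 0.038816.

Unemployment rate after three quarters ≈ 3.88%.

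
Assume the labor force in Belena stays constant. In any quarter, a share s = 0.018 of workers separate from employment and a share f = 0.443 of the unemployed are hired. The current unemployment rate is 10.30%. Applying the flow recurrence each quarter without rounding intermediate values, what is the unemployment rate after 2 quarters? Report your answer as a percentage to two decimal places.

Unemployment rate after two quarters ≈ 5.76%.

With a fixed labor force, u_{t+1} = u_t + s·(1−u_t) − f·u_t = u_t·(1−s−f) + s.
Here 1−s−f = 0.539 and s = 0.018.
u_1 = 0.103000 × 0.539 + 0.018 = 0.073517.
u_2 = 0.073517 × 0.539 + 0.018 = 0.057626.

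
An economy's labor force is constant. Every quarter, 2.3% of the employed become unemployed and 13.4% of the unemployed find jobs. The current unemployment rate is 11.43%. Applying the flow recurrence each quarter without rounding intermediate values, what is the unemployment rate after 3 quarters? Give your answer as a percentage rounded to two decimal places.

With a fixed labor force, u_{t+1} = u_t + s·(1−u_t) − f·u_t = u_t·(1−s−f) + s.
Here 1−s−f = 0.843 and s = 0.023.
u_1 = 0.114300 × 0.843 + 0.023 = 0.119355.
u_2 = 0.119355 × 0.843 + 0.023 = 0.123616.
u_3 = 0.123616 × 0.843 + 0.023 = 0.127208.

Unemployment rate after three quarters ≈ 12.72%.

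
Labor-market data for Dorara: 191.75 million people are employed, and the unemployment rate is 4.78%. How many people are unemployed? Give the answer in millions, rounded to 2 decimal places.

Let U be the number unemployed. The labor force is E + U, and U/(E+U) = 0.0478.
So U = 0.0478 × 191.75 / (1 − 0.0478) = 9.1657 / 0.9522 ≈ 9.63 million.

About 9.63 million are unemployed.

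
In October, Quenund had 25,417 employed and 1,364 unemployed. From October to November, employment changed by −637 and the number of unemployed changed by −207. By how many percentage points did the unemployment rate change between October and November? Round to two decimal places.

October: labor force = 25,417 + 1,364 = 26,781; u = 1,364/26,781 = 5.09%.
November: labor force = 24,780 + 1,157 = 25,937; u = 1,157/25,937 = 4.46%.
Change = 4.46% − 5.09% = −0.63 pp.

The unemployment rate changed by −0.63 percentage points.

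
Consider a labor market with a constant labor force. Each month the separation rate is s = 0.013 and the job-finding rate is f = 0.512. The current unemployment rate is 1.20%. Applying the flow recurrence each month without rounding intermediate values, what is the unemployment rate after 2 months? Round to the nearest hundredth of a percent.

Unemployment rate after two months ≈ 2.19%.

With a fixed labor force, u_{t+1} = u_t + s·(1−u_t) − f·u_t = u_t·(1−s−f) + s.
Here 1−s−f = 0.475 and s = 0.013.
u_1 = 0.012000 × 0.475 + 0.013 = 0.018700.
u_2 = 0.018700 × 0.475 + 0.013 = 0.021882.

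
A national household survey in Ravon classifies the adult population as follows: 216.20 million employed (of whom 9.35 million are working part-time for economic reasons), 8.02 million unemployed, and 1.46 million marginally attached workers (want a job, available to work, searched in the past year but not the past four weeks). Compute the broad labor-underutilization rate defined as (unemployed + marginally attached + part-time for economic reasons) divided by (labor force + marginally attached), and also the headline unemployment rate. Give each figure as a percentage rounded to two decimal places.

Labor force = 216.20 + 8.02 = 224.22 million.
Numerator = 8.02 + 1.46 + 9.35 = 18.83 million.
Denominator = 224.22 + 1.46 = 225.68 million.
Broad rate = 18.83 / 225.68 = 8.34%.
Headline unemployment rate = 8.02 / 224.22 = 3.58%.

Broad underutilization rate ≈ 8.34%; headline unemployment rate ≈ 3.58%.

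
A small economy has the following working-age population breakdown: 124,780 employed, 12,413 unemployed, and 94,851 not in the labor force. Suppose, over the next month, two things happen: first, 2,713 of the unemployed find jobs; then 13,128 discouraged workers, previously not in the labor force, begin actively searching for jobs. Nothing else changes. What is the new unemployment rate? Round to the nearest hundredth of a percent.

New unemployment rate ≈ 15.19%.

Initially, labor force = 124,780 + 12,413 = 137,193, so u = 12,413/137,193 = 9.05%.
After the first change, unemployed falls and employed rises by 2,713; labor force unchanged → E = 127,493, U = 9,700, labor force = 137,193.
After the second change, unemployed and labor force both rise by 13,128 → E = 127,493, U = 22,828, labor force = 150,321.
New unemployment rate = 22,828 / 150,321 = 15.19%.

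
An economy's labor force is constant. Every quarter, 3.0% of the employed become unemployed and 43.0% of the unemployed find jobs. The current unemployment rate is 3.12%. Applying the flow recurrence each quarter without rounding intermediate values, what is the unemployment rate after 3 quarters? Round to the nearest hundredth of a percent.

Unemployment rate after three quarters ≈ 5.99%.

With a fixed labor force, u_{t+1} = u_t + s·(1−u_t) − f·u_t = u_t·(1−s−f) + s.
Here 1−s−f = 0.540 and s = 0.030.
u_1 = 0.031200 × 0.540 + 0.030 = 0.046848.
u_2 = 0.046848 × 0.540 + 0.030 = 0.055298.
u_3 = 0.055298 × 0.540 + 0.030 = 0.059861.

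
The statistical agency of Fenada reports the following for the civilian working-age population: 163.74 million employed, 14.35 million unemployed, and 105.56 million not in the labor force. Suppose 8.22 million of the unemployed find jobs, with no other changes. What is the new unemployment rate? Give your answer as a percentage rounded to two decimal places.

Initially, labor force = 163.74 + 14.35 = 178.09 million, so u = 14.35/178.09 = 8.06%.
After the change, unemployed falls and employed rises by 8.22; labor force unchanged → E = 171.96, U = 6.13, labor force = 178.09 million.
New unemployment rate = 6.13 / 178.09 = 3.44%.

New unemployment rate ≈ 3.44%.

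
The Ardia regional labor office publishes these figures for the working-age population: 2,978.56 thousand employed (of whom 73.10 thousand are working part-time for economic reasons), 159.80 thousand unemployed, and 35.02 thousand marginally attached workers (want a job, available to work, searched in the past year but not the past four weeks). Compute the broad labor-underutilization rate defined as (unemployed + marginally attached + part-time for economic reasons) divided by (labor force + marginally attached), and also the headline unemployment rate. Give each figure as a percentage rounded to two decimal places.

Broad underutilization rate ≈ 8.44%; headline unemployment rate ≈ 5.09%.

Labor force = 2,978.56 + 159.80 = 3,138.36 thousand.
Numerator = 159.80 + 35.02 + 73.10 = 267.92 thousand.
Denominator = 3,138.36 + 35.02 = 3,173.38 thousand.
Broad rate = 267.92 / 3,173.38 = 8.44%.
Headline unemployment rate = 159.80 / 3,138.36 = 5.09%.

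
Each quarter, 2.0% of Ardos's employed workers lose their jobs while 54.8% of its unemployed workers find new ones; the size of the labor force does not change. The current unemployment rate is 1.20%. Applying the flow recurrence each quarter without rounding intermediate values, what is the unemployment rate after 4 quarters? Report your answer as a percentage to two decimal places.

With a fixed labor force, u_{t+1} = u_t + s·(1−u_t) − f·u_t = u_t·(1−s−f) + s.
Here 1−s−f = 0.432 and s = 0.020.
u_1 = 0.012000 × 0.432 + 0.020 = 0.025184.
u_2 = 0.025184 × 0.432 + 0.020 = 0.030879.
u_3 = 0.030879 × 0.432 + 0.020 = 0.033340.
u_4 = 0.033340 × 0.432 + 0.020 = 0.034403.

Unemployment rate after four quarters ≈ 3.44%.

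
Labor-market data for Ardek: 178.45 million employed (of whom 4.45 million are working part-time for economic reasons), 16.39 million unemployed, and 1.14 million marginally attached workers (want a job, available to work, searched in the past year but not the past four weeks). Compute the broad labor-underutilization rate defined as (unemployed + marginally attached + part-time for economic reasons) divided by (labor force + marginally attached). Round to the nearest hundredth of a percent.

Labor force = 178.45 + 16.39 = 194.84 million.
Numerator = 16.39 + 1.14 + 4.45 = 21.98 million.
Denominator = 194.84 + 1.14 = 195.98 million.
Broad rate = 21.98 / 195.98 = 11.22%.

Broad underutilization rate ≈ 11.22%.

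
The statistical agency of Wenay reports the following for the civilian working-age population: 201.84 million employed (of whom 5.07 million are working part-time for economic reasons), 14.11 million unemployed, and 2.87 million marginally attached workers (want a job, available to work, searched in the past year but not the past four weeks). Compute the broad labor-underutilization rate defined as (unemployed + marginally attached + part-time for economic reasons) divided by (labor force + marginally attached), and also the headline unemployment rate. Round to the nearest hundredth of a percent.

Labor force = 201.84 + 14.11 = 215.95 million.
Numerator = 14.11 + 2.87 + 5.07 = 22.05 million.
Denominator = 215.95 + 2.87 = 218.82 million.
Broad rate = 22.05 / 218.82 = 10.08%.
Headline unemployment rate = 14.11 / 215.95 = 6.53%.

Broad underutilization rate ≈ 10.08%; headline unemployment rate ≈ 6.53%.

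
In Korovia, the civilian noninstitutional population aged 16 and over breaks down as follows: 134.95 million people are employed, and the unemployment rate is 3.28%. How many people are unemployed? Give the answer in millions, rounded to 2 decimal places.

Let U be the number unemployed. The labor force is E + U, and U/(E+U) = 0.0328.
So U = 0.0328 × 134.95 / (1 − 0.0328) = 4.4264 / 0.9672 ≈ 4.58 million.

About 4.58 million are unemployed.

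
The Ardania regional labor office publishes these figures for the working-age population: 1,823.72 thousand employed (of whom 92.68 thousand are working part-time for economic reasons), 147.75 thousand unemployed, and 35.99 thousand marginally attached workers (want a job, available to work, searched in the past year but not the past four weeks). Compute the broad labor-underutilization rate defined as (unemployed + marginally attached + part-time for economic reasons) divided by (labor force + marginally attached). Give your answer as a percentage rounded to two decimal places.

Broad underutilization rate ≈ 13.77%.

Labor force = 1,823.72 + 147.75 = 1,971.47 thousand.
Numerator = 147.75 + 35.99 + 92.68 = 276.42 thousand.
Denominator = 1,971.47 + 35.99 = 2,007.46 thousand.
Broad rate = 276.42 / 2,007.46 = 13.77%.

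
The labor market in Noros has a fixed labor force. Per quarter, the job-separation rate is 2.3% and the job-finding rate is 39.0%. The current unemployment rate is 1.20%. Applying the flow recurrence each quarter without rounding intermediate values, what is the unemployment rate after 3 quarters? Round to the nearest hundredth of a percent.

Unemployment rate after three quarters ≈ 4.69%.

With a fixed labor force, u_{t+1} = u_t + s·(1−u_t) − f·u_t = u_t·(1−s−f) + s.
Here 1−s−f = 0.587 and s = 0.023.
u_1 = 0.012000 × 0.587 + 0.023 = 0.030044.
u_2 = 0.030044 × 0.587 + 0.023 = 0.040636.
u_3 = 0.040636 × 0.587 + 0.023 = 0.046853.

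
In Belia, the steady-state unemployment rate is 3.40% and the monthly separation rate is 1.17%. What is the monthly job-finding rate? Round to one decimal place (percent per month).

From u* = s/(s+f): f = s·(1−u)/u.
f = 1.17 × (1 − 0.0340) / 0.0340 = 1.1302 / 0.0340 ≈ 33.2% per month.

Job-finding rate ≈ 33.2% per month.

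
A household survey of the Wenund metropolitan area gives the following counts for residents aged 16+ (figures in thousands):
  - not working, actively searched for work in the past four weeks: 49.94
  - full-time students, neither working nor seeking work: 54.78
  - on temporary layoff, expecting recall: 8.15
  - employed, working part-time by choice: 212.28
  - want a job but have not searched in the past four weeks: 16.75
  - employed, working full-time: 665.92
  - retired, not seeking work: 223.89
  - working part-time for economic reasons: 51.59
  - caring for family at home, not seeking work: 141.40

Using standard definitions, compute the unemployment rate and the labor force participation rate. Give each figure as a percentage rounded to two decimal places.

Employed = 212.28 + 665.92 + 51.59 = 929.79 thousand (anyone who worked, including part-time for economic reasons, counts as employed).
Unemployed = 49.94 + 8.15 = 58.09 thousand (jobless and actively searching, or on temporary layoff).
Labor force = 929.79 + 58.09 = 987.88 thousand.
Not in labor force = 54.78 + 16.75 + 223.89 + 141.40 = 436.82 thousand (those not working and not actively searching are outside the labor force — including those who want a job but have given up searching).
Civilian working-age population = 987.88 + 436.82 = 1,424.70 thousand.
Unemployment rate = 58.09 / 987.88 = 5.88%.
Labor force participation rate = 987.88 / 1,424.70 = 69.34%.

Unemployment rate ≈ 5.88%; labor force participation rate ≈ 69.34%.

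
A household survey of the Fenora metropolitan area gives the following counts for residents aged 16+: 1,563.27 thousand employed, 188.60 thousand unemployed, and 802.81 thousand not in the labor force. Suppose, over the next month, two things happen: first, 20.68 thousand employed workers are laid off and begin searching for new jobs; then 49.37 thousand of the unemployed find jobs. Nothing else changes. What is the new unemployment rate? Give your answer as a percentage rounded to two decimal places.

Initially, labor force = 1,563.27 + 188.60 = 1,751.87 thousand, so u = 188.60/1,751.87 = 10.77%.
After the first change, employed falls and unemployed rises by 20.68; labor force unchanged → E = 1,542.59, U = 209.28, labor force = 1,751.87 thousand.
After the second change, unemployed falls and employed rises by 49.37; labor force unchanged → E = 1,591.96, U = 159.91, labor force = 1,751.87 thousand.
New unemployment rate = 159.91 / 1,751.87 = 9.13%.

New unemployment rate ≈ 9.13%.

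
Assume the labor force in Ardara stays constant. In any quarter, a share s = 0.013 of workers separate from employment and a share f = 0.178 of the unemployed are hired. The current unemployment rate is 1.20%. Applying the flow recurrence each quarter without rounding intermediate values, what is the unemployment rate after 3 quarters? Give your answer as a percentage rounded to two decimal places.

With a fixed labor force, u_{t+1} = u_t + s·(1−u_t) − f·u_t = u_t·(1−s−f) + s.
Here 1−s−f = 0.809 and s = 0.013.
u_1 = 0.012000 × 0.809 + 0.013 = 0.022708.
u_2 = 0.022708 × 0.809 + 0.013 = 0.031371.
u_3 = 0.031371 × 0.809 + 0.013 = 0.038379.

Unemployment rate after three quarters ≈ 3.84%.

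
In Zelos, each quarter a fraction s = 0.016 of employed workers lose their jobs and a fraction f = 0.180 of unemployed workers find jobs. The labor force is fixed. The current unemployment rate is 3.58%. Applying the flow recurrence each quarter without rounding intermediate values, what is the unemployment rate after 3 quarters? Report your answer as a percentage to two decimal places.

Unemployment rate after three quarters ≈ 5.78%.

With a fixed labor force, u_{t+1} = u_t + s·(1−u_t) − f·u_t = u_t·(1−s−f) + s.
Here 1−s−f = 0.804 and s = 0.016.
u_1 = 0.035800 × 0.804 + 0.016 = 0.044783.
u_2 = 0.044783 × 0.804 + 0.016 = 0.052006.
u_3 = 0.052006 × 0.804 + 0.016 = 0.057813.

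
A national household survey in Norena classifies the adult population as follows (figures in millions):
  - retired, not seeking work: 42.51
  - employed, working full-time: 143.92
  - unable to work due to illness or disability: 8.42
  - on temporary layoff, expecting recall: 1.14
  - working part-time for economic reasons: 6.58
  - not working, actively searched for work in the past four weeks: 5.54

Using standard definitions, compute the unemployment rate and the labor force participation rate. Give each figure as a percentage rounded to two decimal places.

Unemployment rate ≈ 4.25%; labor force participation rate ≈ 75.53%.

Employed = 143.92 + 6.58 = 150.50 million (anyone who worked, including part-time for economic reasons, counts as employed).
Unemployed = 1.14 + 5.54 = 6.68 million (jobless and actively searching, or on temporary layoff).
Labor force = 150.50 + 6.68 = 157.18 million.
Not in labor force = 42.51 + 8.42 = 50.93 million (those not working and not actively searching are outside the labor force).
Civilian working-age population = 157.18 + 50.93 = 208.11 million.
Unemployment rate = 6.68 / 157.18 = 4.25%.
Labor force participation rate = 157.18 / 208.11 = 75.53%.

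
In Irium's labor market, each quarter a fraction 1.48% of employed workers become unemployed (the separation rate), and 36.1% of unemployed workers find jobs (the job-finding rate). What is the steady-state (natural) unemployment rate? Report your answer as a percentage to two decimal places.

At steady state the flows balance: s·E = f·U, so U/(E+U) = s/(s+f).
u* = 1.48 / (1.48 + 36.1) = 1.48 / 37.58 = 3.94%.

Steady-state unemployment rate ≈ 3.94%.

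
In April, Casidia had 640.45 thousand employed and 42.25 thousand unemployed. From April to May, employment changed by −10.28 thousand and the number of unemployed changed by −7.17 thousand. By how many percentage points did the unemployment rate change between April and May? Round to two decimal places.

April: labor force = 640.45 + 42.25 = 682.70; u = 42.25/682.70 = 6.19%.
May: labor force = 630.17 + 35.08 = 665.25; u = 35.08/665.25 = 5.27%.
Change = 5.27% − 6.19% = −0.92 pp.

The unemployment rate changed by −0.92 percentage points.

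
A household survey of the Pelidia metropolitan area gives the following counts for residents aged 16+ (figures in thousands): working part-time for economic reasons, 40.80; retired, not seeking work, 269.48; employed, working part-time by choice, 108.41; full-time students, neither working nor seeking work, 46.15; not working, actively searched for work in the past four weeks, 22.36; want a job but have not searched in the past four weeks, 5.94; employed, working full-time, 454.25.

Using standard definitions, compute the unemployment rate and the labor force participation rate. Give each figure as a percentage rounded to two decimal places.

Employed = 40.80 + 108.41 + 454.25 = 603.46 thousand (anyone who worked, including part-time for economic reasons, counts as employed).
Unemployed = 22.36 thousand.
Labor force = 603.46 + 22.36 = 625.82 thousand.
Not in labor force = 269.48 + 46.15 + 5.94 = 321.57 thousand (those not working and not actively searching are outside the labor force — including those who want a job but have given up searching).
Civilian working-age population = 625.82 + 321.57 = 947.39 thousand.
Unemployment rate = 22.36 / 625.82 = 3.57%.
Labor force participation rate = 625.82 / 947.39 = 66.06%.

Unemployment rate ≈ 3.57%; labor force participation rate ≈ 66.06%.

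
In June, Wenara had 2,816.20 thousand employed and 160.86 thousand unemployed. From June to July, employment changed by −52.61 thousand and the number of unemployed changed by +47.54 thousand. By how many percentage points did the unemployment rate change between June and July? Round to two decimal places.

The unemployment rate changed by +1.61 percentage points.

June: labor force = 2,816.20 + 160.86 = 2,977.06; u = 160.86/2,977.06 = 5.40%.
July: labor force = 2,763.59 + 208.40 = 2,971.99; u = 208.40/2,971.99 = 7.01%.
Change = 7.01% − 5.40% = +1.61 pp.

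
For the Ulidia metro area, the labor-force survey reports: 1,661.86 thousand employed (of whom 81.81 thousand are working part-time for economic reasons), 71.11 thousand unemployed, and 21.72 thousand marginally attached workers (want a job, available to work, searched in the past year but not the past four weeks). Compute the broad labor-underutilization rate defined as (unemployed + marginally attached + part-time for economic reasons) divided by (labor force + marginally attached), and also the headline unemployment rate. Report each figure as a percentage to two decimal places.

Labor force = 1,661.86 + 71.11 = 1,732.97 thousand.
Numerator = 71.11 + 21.72 + 81.81 = 174.64 thousand.
Denominator = 1,732.97 + 21.72 = 1,754.69 thousand.
Broad rate = 174.64 / 1,754.69 = 9.95%.
Headline unemployment rate = 71.11 / 1,732.97 = 4.10%.

Broad underutilization rate ≈ 9.95%; headline unemployment rate ≈ 4.10%.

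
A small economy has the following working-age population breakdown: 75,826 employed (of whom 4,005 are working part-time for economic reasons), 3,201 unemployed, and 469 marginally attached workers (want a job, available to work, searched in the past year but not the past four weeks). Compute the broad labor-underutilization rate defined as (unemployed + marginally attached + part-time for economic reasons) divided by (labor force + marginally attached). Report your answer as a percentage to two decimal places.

Labor force = 75,826 + 3,201 = 79,027.
Numerator = 3,201 + 469 + 4,005 = 7,675.
Denominator = 79,027 + 469 = 79,496.
Broad rate = 7,675 / 79,496 = 9.65%.

Broad underutilization rate ≈ 9.65%.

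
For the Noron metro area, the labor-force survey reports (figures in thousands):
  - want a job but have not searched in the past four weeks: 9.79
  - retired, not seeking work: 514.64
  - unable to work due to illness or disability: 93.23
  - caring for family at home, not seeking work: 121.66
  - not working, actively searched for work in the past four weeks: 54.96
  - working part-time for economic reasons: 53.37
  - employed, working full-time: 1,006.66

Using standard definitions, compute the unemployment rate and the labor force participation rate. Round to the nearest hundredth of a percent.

Employed = 53.37 + 1,006.66 = 1,060.03 thousand (anyone who worked, including part-time for economic reasons, counts as employed).
Unemployed = 54.96 thousand.
Labor force = 1,060.03 + 54.96 = 1,114.99 thousand.
Not in labor force = 9.79 + 514.64 + 93.23 + 121.66 = 739.32 thousand (those not working and not actively searching are outside the labor force — including those who want a job but have given up searching).
Civilian working-age population = 1,114.99 + 739.32 = 1,854.31 thousand.
Unemployment rate = 54.96 / 1,114.99 = 4.93%.
Labor force participation rate = 1,114.99 / 1,854.31 = 60.13%.

Unemployment rate ≈ 4.93%; labor force participation rate ≈ 60.13%.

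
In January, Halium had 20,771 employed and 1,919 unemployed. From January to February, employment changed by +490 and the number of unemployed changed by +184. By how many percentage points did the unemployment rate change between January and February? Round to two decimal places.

The unemployment rate changed by +0.54 percentage points.

January: labor force = 20,771 + 1,919 = 22,690; u = 1,919/22,690 = 8.46%.
February: labor force = 21,261 + 2,103 = 23,364; u = 2,103/23,364 = 9.00%.
Change = 9.00% − 8.46% = +0.54 pp.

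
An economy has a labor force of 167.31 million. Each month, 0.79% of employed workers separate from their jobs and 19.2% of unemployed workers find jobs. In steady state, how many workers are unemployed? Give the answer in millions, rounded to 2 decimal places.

About 6.61 million are unemployed in steady state.

Steady-state unemployment rate u* = s/(s+f) = 0.79/(0.79+19.2) = 0.039520.
Unemployed = u* × labor force = 0.039520 × 167.31 ≈ 6.61 million.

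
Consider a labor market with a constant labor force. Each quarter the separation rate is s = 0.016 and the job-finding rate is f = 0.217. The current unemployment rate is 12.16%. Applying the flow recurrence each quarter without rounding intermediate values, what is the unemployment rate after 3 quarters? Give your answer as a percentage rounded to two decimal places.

With a fixed labor force, u_{t+1} = u_t + s·(1−u_t) − f·u_t = u_t·(1−s−f) + s.
Here 1−s−f = 0.767 and s = 0.016.
u_1 = 0.121600 × 0.767 + 0.016 = 0.109267.
u_2 = 0.109267 × 0.767 + 0.016 = 0.099808.
u_3 = 0.099808 × 0.767 + 0.016 = 0.092553.

Unemployment rate after three quarters ≈ 9.26%.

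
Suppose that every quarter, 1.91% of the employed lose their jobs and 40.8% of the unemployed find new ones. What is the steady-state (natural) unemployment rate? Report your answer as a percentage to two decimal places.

At steady state the flows balance: s·E = f·U, so U/(E+U) = s/(s+f).
u* = 1.91 / (1.91 + 40.8) = 1.91 / 42.71 = 4.47%.

Steady-state unemployment rate ≈ 4.47%.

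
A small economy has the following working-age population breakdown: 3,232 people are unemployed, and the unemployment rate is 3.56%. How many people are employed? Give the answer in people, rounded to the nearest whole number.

Labor force = U / u = 3,232 / 0.0356 ≈ 90,787.
Employed = labor force − unemployed = 90,787 − 3,232 = 87,555.

About 87,555 are employed.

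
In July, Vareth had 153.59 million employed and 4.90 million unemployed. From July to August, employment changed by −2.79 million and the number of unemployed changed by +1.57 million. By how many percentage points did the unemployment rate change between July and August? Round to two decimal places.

The unemployment rate changed by +1.02 percentage points.

July: labor force = 153.59 + 4.90 = 158.49; u = 4.90/158.49 = 3.09%.
August: labor force = 150.80 + 6.47 = 157.27; u = 6.47/157.27 = 4.11%.
Change = 4.11% − 3.09% = +1.02 pp.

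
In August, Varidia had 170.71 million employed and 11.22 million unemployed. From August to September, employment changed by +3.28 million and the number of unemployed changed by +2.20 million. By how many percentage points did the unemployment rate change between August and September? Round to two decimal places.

The unemployment rate changed by +0.99 percentage points.

August: labor force = 170.71 + 11.22 = 181.93; u = 11.22/181.93 = 6.17%.
September: labor force = 173.99 + 13.42 = 187.41; u = 13.42/187.41 = 7.16%.
Change = 7.16% − 6.17% = +0.99 pp.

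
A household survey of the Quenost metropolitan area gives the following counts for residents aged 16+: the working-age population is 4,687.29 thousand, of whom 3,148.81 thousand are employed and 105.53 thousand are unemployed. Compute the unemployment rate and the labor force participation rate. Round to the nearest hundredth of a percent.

Labor force = employed + unemployed = 3,148.81 + 105.53 = 3,254.34 thousand.
Unemployment rate = 105.53 / 3,254.34 = 3.24%.
Labor force participation rate = 3,254.34 / 4,687.29 = 69.43%.

Unemployment rate ≈ 3.24%; labor force participation rate ≈ 69.43%.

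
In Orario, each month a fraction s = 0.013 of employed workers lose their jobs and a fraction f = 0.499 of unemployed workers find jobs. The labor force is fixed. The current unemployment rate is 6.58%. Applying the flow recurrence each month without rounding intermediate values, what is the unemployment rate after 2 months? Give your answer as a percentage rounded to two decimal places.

With a fixed labor force, u_{t+1} = u_t + s·(1−u_t) − f·u_t = u_t·(1−s−f) + s.
Here 1−s−f = 0.488 and s = 0.013.
u_1 = 0.065800 × 0.488 + 0.013 = 0.045110.
u_2 = 0.045110 × 0.488 + 0.013 = 0.035014.

Unemployment rate after two months ≈ 3.50%.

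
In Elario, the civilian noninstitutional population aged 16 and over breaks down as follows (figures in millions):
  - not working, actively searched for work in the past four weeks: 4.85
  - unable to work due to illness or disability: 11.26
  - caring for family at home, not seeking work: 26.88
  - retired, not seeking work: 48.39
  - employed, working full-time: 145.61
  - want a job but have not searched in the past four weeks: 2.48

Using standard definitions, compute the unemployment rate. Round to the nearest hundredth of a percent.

Employed = 145.61 million.
Unemployed = 4.85 million.
Labor force = 145.61 + 4.85 = 150.46 million.
Unemployment rate = 4.85 / 150.46 = 3.22%.

Unemployment rate ≈ 3.22%.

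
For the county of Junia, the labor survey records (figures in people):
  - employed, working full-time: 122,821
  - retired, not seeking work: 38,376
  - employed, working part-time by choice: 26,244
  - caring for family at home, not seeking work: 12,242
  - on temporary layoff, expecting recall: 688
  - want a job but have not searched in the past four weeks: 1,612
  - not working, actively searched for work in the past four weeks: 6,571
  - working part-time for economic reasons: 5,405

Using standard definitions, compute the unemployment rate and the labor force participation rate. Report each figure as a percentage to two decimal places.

Unemployment rate ≈ 4.49%; labor force participation rate ≈ 75.59%.

Employed = 122,821 + 26,244 + 5,405 = 154,470 (anyone who worked, including part-time for economic reasons, counts as employed).
Unemployed = 688 + 6,571 = 7,259 (jobless and actively searching, or on temporary layoff).
Labor force = 154,470 + 7,259 = 161,729.
Not in labor force = 38,376 + 12,242 + 1,612 = 52,230 (those not working and not actively searching are outside the labor force — including those who want a job but have given up searching).
Civilian working-age population = 161,729 + 52,230 = 213,959.
Unemployment rate = 7,259 / 161,729 = 4.49%.
Labor force participation rate = 161,729 / 213,959 = 75.59%.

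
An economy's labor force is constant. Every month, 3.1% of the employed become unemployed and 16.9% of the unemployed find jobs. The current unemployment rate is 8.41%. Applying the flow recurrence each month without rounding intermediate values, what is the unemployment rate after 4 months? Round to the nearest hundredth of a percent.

Unemployment rate after four months ≈ 12.60%.

With a fixed labor force, u_{t+1} = u_t + s·(1−u_t) − f·u_t = u_t·(1−s−f) + s.
Here 1−s−f = 0.800 and s = 0.031.
u_1 = 0.084100 × 0.800 + 0.031 = 0.098280.
u_2 = 0.098280 × 0.800 + 0.031 = 0.109624.
u_3 = 0.109624 × 0.800 + 0.031 = 0.118699.
u_4 = 0.118699 × 0.800 + 0.031 = 0.125959.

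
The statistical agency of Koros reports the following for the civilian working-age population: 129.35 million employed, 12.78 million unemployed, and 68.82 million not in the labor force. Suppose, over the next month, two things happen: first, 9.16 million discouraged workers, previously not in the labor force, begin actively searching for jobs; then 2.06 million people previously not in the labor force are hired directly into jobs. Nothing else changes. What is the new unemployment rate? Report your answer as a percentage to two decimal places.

Initially, labor force = 129.35 + 12.78 = 142.13 million, so u = 12.78/142.13 = 8.99%.
After the first change, unemployed and labor force both rise by 9.16 → E = 129.35, U = 21.94, labor force = 151.29 million.
After the second change, employed and labor force both rise by 2.06; unemployed unchanged → E = 131.41, U = 21.94, labor force = 153.35 million.
New unemployment rate = 21.94 / 153.35 = 14.31%.

New unemployment rate ≈ 14.31%.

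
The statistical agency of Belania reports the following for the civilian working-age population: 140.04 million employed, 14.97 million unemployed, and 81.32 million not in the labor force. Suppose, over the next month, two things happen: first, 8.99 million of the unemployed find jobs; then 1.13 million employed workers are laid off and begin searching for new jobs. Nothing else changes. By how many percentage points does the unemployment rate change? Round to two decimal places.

Initially, labor force = 140.04 + 14.97 = 155.01 million, so u = 14.97/155.01 = 9.66%.
After the first change, unemployed falls and employed rises by 8.99; labor force unchanged → E = 149.03, U = 5.98, labor force = 155.01 million.
After the second change, employed falls and unemployed rises by 1.13; labor force unchanged → E = 147.90, U = 7.11, labor force = 155.01 million.
New unemployment rate = 7.11 / 155.01 = 4.59%.
Change = 4.59% − 9.66% = −5.07 percentage points.

The unemployment rate changes by −5.07 percentage points.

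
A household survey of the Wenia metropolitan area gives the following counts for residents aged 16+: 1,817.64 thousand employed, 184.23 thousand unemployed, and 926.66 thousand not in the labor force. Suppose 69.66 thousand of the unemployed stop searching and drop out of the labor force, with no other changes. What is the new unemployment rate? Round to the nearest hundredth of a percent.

Initially, labor force = 1,817.64 + 184.23 = 2,001.87 thousand, so u = 184.23/2,001.87 = 9.20%.
After the change, unemployed and labor force both fall by 69.66 → E = 1,817.64, U = 114.57, labor force = 1,932.21 thousand.
New unemployment rate = 114.57 / 1,932.21 = 5.93%.

New unemployment rate ≈ 5.93%.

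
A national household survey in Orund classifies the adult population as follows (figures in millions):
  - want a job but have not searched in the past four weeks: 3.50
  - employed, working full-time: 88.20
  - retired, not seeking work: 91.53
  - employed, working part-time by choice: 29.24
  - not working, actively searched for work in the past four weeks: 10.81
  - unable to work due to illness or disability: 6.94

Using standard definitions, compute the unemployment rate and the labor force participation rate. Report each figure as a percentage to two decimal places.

Unemployment rate ≈ 8.43%; labor force participation rate ≈ 55.71%.

Employed = 88.20 + 29.24 = 117.44 million.
Unemployed = 10.81 million.
Labor force = 117.44 + 10.81 = 128.25 million.
Not in labor force = 3.50 + 91.53 + 6.94 = 101.97 million (those not working and not actively searching are outside the labor force — including those who want a job but have given up searching).
Civilian working-age population = 128.25 + 101.97 = 230.22 million.
Unemployment rate = 10.81 / 128.25 = 8.43%.
Labor force participation rate = 128.25 / 230.22 = 55.71%.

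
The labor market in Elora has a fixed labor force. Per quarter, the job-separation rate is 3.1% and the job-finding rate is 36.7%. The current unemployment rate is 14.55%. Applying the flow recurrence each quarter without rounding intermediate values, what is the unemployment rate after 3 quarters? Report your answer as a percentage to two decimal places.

Unemployment rate after three quarters ≈ 9.26%.

With a fixed labor force, u_{t+1} = u_t + s·(1−u_t) − f·u_t = u_t·(1−s−f) + s.
Here 1−s−f = 0.602 and s = 0.031.
u_1 = 0.145500 × 0.602 + 0.031 = 0.118591.
u_2 = 0.118591 × 0.602 + 0.031 = 0.102392.
u_3 = 0.102392 × 0.602 + 0.031 = 0.092640.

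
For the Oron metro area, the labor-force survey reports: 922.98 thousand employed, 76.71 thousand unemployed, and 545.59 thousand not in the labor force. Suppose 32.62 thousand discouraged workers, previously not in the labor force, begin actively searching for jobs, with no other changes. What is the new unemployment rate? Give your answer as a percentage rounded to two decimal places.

New unemployment rate ≈ 10.59%.

Initially, labor force = 922.98 + 76.71 = 999.69 thousand, so u = 76.71/999.69 = 7.67%.
After the change, unemployed and labor force both rise by 32.62 → E = 922.98, U = 109.33, labor force = 1,032.31 thousand.
New unemployment rate = 109.33 / 1,032.31 = 10.59%.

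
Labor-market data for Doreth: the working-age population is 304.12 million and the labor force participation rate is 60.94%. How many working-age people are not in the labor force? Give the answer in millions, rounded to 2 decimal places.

About 118.79 million are not in the labor force.

Share not in the labor force = 1 − 0.6094 = 0.3906.
Not in labor force = 0.3906 × 304.12 ≈ 118.79 million.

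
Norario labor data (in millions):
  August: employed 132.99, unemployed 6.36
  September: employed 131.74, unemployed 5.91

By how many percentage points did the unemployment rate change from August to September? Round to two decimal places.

August: labor force = 132.99 + 6.36 = 139.35; u = 6.36/139.35 = 4.56%.
September: labor force = 131.74 + 5.91 = 137.65; u = 5.91/137.65 = 4.29%.
Change = 4.29% − 4.56% = −0.27 pp.

The unemployment rate changed by −0.27 percentage points.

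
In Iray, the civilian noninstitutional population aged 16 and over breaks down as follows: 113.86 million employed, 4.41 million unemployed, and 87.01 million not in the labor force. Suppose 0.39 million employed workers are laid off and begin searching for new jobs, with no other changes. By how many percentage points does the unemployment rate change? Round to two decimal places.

The unemployment rate changes by +0.33 percentage points.

Initially, labor force = 113.86 + 4.41 = 118.27 million, so u = 4.41/118.27 = 3.73%.
After the change, employed falls and unemployed rises by 0.39; labor force unchanged → E = 113.47, U = 4.80, labor force = 118.27 million.
New unemployment rate = 4.80 / 118.27 = 4.06%.
Change = 4.06% − 3.73% = +0.33 percentage points.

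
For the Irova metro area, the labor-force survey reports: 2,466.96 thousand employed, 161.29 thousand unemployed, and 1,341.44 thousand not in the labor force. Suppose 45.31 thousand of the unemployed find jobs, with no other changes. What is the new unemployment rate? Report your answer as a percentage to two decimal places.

New unemployment rate ≈ 4.41%.

Initially, labor force = 2,466.96 + 161.29 = 2,628.25 thousand, so u = 161.29/2,628.25 = 6.14%.
After the change, unemployed falls and employed rises by 45.31; labor force unchanged → E = 2,512.27, U = 115.98, labor force = 2,628.25 thousand.
New unemployment rate = 115.98 / 2,628.25 = 4.41%.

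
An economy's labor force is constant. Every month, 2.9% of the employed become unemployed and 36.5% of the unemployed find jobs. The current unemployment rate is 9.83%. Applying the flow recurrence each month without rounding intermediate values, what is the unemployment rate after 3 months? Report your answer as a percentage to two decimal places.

Unemployment rate after three months ≈ 7.91%.

With a fixed labor force, u_{t+1} = u_t + s·(1−u_t) − f·u_t = u_t·(1−s−f) + s.
Here 1−s−f = 0.606 and s = 0.029.
u_1 = 0.098300 × 0.606 + 0.029 = 0.088570.
u_2 = 0.088570 × 0.606 + 0.029 = 0.082673.
u_3 = 0.082673 × 0.606 + 0.029 = 0.079100.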